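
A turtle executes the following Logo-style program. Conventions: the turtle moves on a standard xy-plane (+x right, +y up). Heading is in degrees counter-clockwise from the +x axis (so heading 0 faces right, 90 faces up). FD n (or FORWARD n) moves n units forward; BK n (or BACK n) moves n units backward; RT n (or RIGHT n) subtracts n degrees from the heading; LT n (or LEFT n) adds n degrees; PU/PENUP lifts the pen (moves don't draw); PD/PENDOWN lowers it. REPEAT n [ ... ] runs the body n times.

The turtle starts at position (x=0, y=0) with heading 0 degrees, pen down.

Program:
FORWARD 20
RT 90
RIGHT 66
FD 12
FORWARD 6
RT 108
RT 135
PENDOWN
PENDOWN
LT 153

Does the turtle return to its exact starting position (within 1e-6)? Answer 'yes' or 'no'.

Answer: no

Derivation:
Executing turtle program step by step:
Start: pos=(0,0), heading=0, pen down
FD 20: (0,0) -> (20,0) [heading=0, draw]
RT 90: heading 0 -> 270
RT 66: heading 270 -> 204
FD 12: (20,0) -> (9.037,-4.881) [heading=204, draw]
FD 6: (9.037,-4.881) -> (3.556,-7.321) [heading=204, draw]
RT 108: heading 204 -> 96
RT 135: heading 96 -> 321
PD: pen down
PD: pen down
LT 153: heading 321 -> 114
Final: pos=(3.556,-7.321), heading=114, 3 segment(s) drawn

Start position: (0, 0)
Final position: (3.556, -7.321)
Distance = 8.139; >= 1e-6 -> NOT closed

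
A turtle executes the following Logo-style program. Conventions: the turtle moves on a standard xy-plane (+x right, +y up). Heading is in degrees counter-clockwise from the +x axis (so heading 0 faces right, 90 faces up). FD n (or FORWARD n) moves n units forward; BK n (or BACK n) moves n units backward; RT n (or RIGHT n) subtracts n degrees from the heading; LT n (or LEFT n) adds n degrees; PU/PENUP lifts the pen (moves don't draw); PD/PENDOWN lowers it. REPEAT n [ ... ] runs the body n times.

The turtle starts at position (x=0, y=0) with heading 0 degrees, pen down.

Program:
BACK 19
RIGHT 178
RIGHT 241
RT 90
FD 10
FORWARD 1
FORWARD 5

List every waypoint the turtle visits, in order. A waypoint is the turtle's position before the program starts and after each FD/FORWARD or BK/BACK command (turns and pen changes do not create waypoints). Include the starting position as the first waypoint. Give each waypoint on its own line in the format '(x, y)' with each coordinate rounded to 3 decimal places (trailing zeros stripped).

Executing turtle program step by step:
Start: pos=(0,0), heading=0, pen down
BK 19: (0,0) -> (-19,0) [heading=0, draw]
RT 178: heading 0 -> 182
RT 241: heading 182 -> 301
RT 90: heading 301 -> 211
FD 10: (-19,0) -> (-27.572,-5.15) [heading=211, draw]
FD 1: (-27.572,-5.15) -> (-28.429,-5.665) [heading=211, draw]
FD 5: (-28.429,-5.665) -> (-32.715,-8.241) [heading=211, draw]
Final: pos=(-32.715,-8.241), heading=211, 4 segment(s) drawn
Waypoints (5 total):
(0, 0)
(-19, 0)
(-27.572, -5.15)
(-28.429, -5.665)
(-32.715, -8.241)

Answer: (0, 0)
(-19, 0)
(-27.572, -5.15)
(-28.429, -5.665)
(-32.715, -8.241)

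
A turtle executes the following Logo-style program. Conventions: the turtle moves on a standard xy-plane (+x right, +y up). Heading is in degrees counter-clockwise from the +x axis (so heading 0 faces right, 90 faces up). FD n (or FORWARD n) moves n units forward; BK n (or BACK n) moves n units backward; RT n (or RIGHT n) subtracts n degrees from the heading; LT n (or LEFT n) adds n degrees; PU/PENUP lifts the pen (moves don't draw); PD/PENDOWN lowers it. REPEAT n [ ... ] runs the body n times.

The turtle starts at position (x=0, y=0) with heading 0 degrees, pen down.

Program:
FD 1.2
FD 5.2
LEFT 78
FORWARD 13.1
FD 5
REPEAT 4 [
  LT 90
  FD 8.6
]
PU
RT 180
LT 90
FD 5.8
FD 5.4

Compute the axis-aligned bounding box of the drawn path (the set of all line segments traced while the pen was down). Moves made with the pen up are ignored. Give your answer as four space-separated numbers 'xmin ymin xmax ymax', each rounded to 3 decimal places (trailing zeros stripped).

Executing turtle program step by step:
Start: pos=(0,0), heading=0, pen down
FD 1.2: (0,0) -> (1.2,0) [heading=0, draw]
FD 5.2: (1.2,0) -> (6.4,0) [heading=0, draw]
LT 78: heading 0 -> 78
FD 13.1: (6.4,0) -> (9.124,12.814) [heading=78, draw]
FD 5: (9.124,12.814) -> (10.163,17.704) [heading=78, draw]
REPEAT 4 [
  -- iteration 1/4 --
  LT 90: heading 78 -> 168
  FD 8.6: (10.163,17.704) -> (1.751,19.493) [heading=168, draw]
  -- iteration 2/4 --
  LT 90: heading 168 -> 258
  FD 8.6: (1.751,19.493) -> (-0.037,11.08) [heading=258, draw]
  -- iteration 3/4 --
  LT 90: heading 258 -> 348
  FD 8.6: (-0.037,11.08) -> (8.375,9.292) [heading=348, draw]
  -- iteration 4/4 --
  LT 90: heading 348 -> 78
  FD 8.6: (8.375,9.292) -> (10.163,17.704) [heading=78, draw]
]
PU: pen up
RT 180: heading 78 -> 258
LT 90: heading 258 -> 348
FD 5.8: (10.163,17.704) -> (15.836,16.499) [heading=348, move]
FD 5.4: (15.836,16.499) -> (21.118,15.376) [heading=348, move]
Final: pos=(21.118,15.376), heading=348, 8 segment(s) drawn

Segment endpoints: x in {-0.037, 0, 1.2, 1.751, 6.4, 8.375, 9.124, 10.163, 10.163}, y in {0, 9.292, 11.08, 12.814, 17.704, 17.704, 19.493}
xmin=-0.037, ymin=0, xmax=10.163, ymax=19.493

Answer: -0.037 0 10.163 19.493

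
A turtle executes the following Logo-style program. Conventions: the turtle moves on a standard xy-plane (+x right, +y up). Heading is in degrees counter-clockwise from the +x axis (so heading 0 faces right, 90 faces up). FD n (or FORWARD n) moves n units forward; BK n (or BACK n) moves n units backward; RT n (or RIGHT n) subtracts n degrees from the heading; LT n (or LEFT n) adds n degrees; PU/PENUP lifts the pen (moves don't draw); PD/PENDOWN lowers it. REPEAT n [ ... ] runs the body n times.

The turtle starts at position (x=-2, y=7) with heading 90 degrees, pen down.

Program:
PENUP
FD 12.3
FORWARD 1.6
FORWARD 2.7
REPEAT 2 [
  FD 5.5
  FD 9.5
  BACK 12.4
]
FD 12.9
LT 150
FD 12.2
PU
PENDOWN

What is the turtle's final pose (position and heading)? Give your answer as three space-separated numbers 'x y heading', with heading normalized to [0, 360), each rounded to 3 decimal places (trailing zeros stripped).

Answer: -8.1 31.134 240

Derivation:
Executing turtle program step by step:
Start: pos=(-2,7), heading=90, pen down
PU: pen up
FD 12.3: (-2,7) -> (-2,19.3) [heading=90, move]
FD 1.6: (-2,19.3) -> (-2,20.9) [heading=90, move]
FD 2.7: (-2,20.9) -> (-2,23.6) [heading=90, move]
REPEAT 2 [
  -- iteration 1/2 --
  FD 5.5: (-2,23.6) -> (-2,29.1) [heading=90, move]
  FD 9.5: (-2,29.1) -> (-2,38.6) [heading=90, move]
  BK 12.4: (-2,38.6) -> (-2,26.2) [heading=90, move]
  -- iteration 2/2 --
  FD 5.5: (-2,26.2) -> (-2,31.7) [heading=90, move]
  FD 9.5: (-2,31.7) -> (-2,41.2) [heading=90, move]
  BK 12.4: (-2,41.2) -> (-2,28.8) [heading=90, move]
]
FD 12.9: (-2,28.8) -> (-2,41.7) [heading=90, move]
LT 150: heading 90 -> 240
FD 12.2: (-2,41.7) -> (-8.1,31.134) [heading=240, move]
PU: pen up
PD: pen down
Final: pos=(-8.1,31.134), heading=240, 0 segment(s) drawn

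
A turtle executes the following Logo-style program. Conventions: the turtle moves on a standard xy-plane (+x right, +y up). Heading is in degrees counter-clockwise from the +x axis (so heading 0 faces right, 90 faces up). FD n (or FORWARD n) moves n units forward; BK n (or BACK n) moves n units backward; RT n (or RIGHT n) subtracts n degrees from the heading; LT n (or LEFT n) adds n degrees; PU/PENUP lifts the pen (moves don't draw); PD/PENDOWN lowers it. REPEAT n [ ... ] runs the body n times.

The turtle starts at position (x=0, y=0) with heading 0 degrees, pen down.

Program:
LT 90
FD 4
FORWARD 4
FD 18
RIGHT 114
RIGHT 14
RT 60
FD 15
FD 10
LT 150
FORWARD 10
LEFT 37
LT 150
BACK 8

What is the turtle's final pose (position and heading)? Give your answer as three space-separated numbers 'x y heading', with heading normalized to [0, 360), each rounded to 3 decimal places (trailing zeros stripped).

Executing turtle program step by step:
Start: pos=(0,0), heading=0, pen down
LT 90: heading 0 -> 90
FD 4: (0,0) -> (0,4) [heading=90, draw]
FD 4: (0,4) -> (0,8) [heading=90, draw]
FD 18: (0,8) -> (0,26) [heading=90, draw]
RT 114: heading 90 -> 336
RT 14: heading 336 -> 322
RT 60: heading 322 -> 262
FD 15: (0,26) -> (-2.088,11.146) [heading=262, draw]
FD 10: (-2.088,11.146) -> (-3.479,1.243) [heading=262, draw]
LT 150: heading 262 -> 52
FD 10: (-3.479,1.243) -> (2.677,9.123) [heading=52, draw]
LT 37: heading 52 -> 89
LT 150: heading 89 -> 239
BK 8: (2.677,9.123) -> (6.798,15.981) [heading=239, draw]
Final: pos=(6.798,15.981), heading=239, 7 segment(s) drawn

Answer: 6.798 15.981 239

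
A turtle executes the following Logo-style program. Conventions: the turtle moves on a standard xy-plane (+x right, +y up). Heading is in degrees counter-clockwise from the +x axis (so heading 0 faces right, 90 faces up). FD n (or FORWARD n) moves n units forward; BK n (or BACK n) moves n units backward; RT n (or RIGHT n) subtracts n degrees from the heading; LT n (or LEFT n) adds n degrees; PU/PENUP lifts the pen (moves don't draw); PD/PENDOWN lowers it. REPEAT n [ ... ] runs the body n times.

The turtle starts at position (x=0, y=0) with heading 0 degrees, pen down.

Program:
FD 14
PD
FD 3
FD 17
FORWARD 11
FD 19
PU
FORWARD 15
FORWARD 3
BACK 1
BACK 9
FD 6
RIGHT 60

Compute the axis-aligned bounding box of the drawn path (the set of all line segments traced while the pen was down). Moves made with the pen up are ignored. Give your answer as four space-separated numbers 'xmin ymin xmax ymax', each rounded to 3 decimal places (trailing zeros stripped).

Answer: 0 0 64 0

Derivation:
Executing turtle program step by step:
Start: pos=(0,0), heading=0, pen down
FD 14: (0,0) -> (14,0) [heading=0, draw]
PD: pen down
FD 3: (14,0) -> (17,0) [heading=0, draw]
FD 17: (17,0) -> (34,0) [heading=0, draw]
FD 11: (34,0) -> (45,0) [heading=0, draw]
FD 19: (45,0) -> (64,0) [heading=0, draw]
PU: pen up
FD 15: (64,0) -> (79,0) [heading=0, move]
FD 3: (79,0) -> (82,0) [heading=0, move]
BK 1: (82,0) -> (81,0) [heading=0, move]
BK 9: (81,0) -> (72,0) [heading=0, move]
FD 6: (72,0) -> (78,0) [heading=0, move]
RT 60: heading 0 -> 300
Final: pos=(78,0), heading=300, 5 segment(s) drawn

Segment endpoints: x in {0, 14, 17, 34, 45, 64}, y in {0}
xmin=0, ymin=0, xmax=64, ymax=0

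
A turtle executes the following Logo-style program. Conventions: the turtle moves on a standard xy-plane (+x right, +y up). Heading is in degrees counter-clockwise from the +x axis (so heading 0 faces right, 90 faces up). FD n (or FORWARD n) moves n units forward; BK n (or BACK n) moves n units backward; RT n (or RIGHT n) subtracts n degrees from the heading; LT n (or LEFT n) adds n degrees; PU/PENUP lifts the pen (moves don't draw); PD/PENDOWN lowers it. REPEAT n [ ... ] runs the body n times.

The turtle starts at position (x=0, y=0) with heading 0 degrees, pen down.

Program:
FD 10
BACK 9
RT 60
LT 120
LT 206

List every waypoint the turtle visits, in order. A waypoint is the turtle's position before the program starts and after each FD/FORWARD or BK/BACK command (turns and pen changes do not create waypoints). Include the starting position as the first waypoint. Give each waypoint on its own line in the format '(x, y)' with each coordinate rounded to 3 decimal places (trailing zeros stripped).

Answer: (0, 0)
(10, 0)
(1, 0)

Derivation:
Executing turtle program step by step:
Start: pos=(0,0), heading=0, pen down
FD 10: (0,0) -> (10,0) [heading=0, draw]
BK 9: (10,0) -> (1,0) [heading=0, draw]
RT 60: heading 0 -> 300
LT 120: heading 300 -> 60
LT 206: heading 60 -> 266
Final: pos=(1,0), heading=266, 2 segment(s) drawn
Waypoints (3 total):
(0, 0)
(10, 0)
(1, 0)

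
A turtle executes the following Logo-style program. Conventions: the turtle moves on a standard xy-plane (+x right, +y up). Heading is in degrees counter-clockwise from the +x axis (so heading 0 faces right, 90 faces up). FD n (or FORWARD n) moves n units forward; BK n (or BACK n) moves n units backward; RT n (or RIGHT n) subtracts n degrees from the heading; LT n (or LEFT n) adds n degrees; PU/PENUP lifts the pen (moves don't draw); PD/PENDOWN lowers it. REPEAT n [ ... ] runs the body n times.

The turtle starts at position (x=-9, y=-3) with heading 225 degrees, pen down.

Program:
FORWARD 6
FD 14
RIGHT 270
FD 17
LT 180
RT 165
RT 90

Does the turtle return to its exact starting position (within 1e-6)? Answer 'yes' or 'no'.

Answer: no

Derivation:
Executing turtle program step by step:
Start: pos=(-9,-3), heading=225, pen down
FD 6: (-9,-3) -> (-13.243,-7.243) [heading=225, draw]
FD 14: (-13.243,-7.243) -> (-23.142,-17.142) [heading=225, draw]
RT 270: heading 225 -> 315
FD 17: (-23.142,-17.142) -> (-11.121,-29.163) [heading=315, draw]
LT 180: heading 315 -> 135
RT 165: heading 135 -> 330
RT 90: heading 330 -> 240
Final: pos=(-11.121,-29.163), heading=240, 3 segment(s) drawn

Start position: (-9, -3)
Final position: (-11.121, -29.163)
Distance = 26.249; >= 1e-6 -> NOT closed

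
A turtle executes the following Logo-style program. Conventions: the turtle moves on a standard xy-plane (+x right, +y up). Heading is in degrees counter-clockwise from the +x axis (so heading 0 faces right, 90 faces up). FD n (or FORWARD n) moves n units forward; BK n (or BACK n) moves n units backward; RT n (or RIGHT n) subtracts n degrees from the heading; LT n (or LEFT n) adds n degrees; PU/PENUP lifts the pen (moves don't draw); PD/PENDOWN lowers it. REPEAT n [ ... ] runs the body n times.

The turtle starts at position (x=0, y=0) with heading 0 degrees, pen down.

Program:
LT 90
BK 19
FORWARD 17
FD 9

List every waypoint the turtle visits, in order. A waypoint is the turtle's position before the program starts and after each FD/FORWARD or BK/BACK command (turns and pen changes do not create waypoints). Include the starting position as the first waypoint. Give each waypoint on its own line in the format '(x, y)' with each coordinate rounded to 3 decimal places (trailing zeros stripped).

Answer: (0, 0)
(0, -19)
(0, -2)
(0, 7)

Derivation:
Executing turtle program step by step:
Start: pos=(0,0), heading=0, pen down
LT 90: heading 0 -> 90
BK 19: (0,0) -> (0,-19) [heading=90, draw]
FD 17: (0,-19) -> (0,-2) [heading=90, draw]
FD 9: (0,-2) -> (0,7) [heading=90, draw]
Final: pos=(0,7), heading=90, 3 segment(s) drawn
Waypoints (4 total):
(0, 0)
(0, -19)
(0, -2)
(0, 7)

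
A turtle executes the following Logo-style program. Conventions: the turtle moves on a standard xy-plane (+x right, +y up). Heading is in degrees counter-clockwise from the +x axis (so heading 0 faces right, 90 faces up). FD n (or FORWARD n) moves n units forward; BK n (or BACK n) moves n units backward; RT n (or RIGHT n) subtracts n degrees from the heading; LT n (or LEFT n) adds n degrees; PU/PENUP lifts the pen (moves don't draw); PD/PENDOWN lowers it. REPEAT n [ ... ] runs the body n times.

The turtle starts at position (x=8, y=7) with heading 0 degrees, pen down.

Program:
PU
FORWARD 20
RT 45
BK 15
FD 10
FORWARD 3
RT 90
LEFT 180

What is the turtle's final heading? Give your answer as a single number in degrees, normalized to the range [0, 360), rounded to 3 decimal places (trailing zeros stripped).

Executing turtle program step by step:
Start: pos=(8,7), heading=0, pen down
PU: pen up
FD 20: (8,7) -> (28,7) [heading=0, move]
RT 45: heading 0 -> 315
BK 15: (28,7) -> (17.393,17.607) [heading=315, move]
FD 10: (17.393,17.607) -> (24.464,10.536) [heading=315, move]
FD 3: (24.464,10.536) -> (26.586,8.414) [heading=315, move]
RT 90: heading 315 -> 225
LT 180: heading 225 -> 45
Final: pos=(26.586,8.414), heading=45, 0 segment(s) drawn

Answer: 45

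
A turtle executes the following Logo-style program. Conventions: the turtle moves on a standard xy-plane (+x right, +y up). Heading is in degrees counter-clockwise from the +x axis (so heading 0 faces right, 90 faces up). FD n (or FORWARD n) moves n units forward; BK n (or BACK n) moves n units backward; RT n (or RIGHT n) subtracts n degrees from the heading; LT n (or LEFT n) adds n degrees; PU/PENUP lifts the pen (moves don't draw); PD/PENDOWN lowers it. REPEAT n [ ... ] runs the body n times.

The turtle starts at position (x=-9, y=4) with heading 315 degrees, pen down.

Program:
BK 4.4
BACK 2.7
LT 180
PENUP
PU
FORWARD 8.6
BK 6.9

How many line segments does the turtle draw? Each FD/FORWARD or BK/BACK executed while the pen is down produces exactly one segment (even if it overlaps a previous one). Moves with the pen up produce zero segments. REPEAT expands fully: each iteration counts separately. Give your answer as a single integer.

Answer: 2

Derivation:
Executing turtle program step by step:
Start: pos=(-9,4), heading=315, pen down
BK 4.4: (-9,4) -> (-12.111,7.111) [heading=315, draw]
BK 2.7: (-12.111,7.111) -> (-14.02,9.02) [heading=315, draw]
LT 180: heading 315 -> 135
PU: pen up
PU: pen up
FD 8.6: (-14.02,9.02) -> (-20.102,15.102) [heading=135, move]
BK 6.9: (-20.102,15.102) -> (-15.223,10.223) [heading=135, move]
Final: pos=(-15.223,10.223), heading=135, 2 segment(s) drawn
Segments drawn: 2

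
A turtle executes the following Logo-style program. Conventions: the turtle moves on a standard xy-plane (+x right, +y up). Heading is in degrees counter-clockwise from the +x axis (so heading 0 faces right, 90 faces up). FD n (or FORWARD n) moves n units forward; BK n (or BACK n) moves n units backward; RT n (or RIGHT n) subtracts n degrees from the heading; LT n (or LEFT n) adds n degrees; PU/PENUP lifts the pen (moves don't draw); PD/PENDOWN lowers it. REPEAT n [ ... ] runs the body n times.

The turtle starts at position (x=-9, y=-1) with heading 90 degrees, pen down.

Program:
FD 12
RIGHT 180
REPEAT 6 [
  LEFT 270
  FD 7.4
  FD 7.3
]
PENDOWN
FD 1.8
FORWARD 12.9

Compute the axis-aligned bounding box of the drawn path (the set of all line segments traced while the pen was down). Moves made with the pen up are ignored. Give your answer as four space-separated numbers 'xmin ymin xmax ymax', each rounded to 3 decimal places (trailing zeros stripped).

Executing turtle program step by step:
Start: pos=(-9,-1), heading=90, pen down
FD 12: (-9,-1) -> (-9,11) [heading=90, draw]
RT 180: heading 90 -> 270
REPEAT 6 [
  -- iteration 1/6 --
  LT 270: heading 270 -> 180
  FD 7.4: (-9,11) -> (-16.4,11) [heading=180, draw]
  FD 7.3: (-16.4,11) -> (-23.7,11) [heading=180, draw]
  -- iteration 2/6 --
  LT 270: heading 180 -> 90
  FD 7.4: (-23.7,11) -> (-23.7,18.4) [heading=90, draw]
  FD 7.3: (-23.7,18.4) -> (-23.7,25.7) [heading=90, draw]
  -- iteration 3/6 --
  LT 270: heading 90 -> 0
  FD 7.4: (-23.7,25.7) -> (-16.3,25.7) [heading=0, draw]
  FD 7.3: (-16.3,25.7) -> (-9,25.7) [heading=0, draw]
  -- iteration 4/6 --
  LT 270: heading 0 -> 270
  FD 7.4: (-9,25.7) -> (-9,18.3) [heading=270, draw]
  FD 7.3: (-9,18.3) -> (-9,11) [heading=270, draw]
  -- iteration 5/6 --
  LT 270: heading 270 -> 180
  FD 7.4: (-9,11) -> (-16.4,11) [heading=180, draw]
  FD 7.3: (-16.4,11) -> (-23.7,11) [heading=180, draw]
  -- iteration 6/6 --
  LT 270: heading 180 -> 90
  FD 7.4: (-23.7,11) -> (-23.7,18.4) [heading=90, draw]
  FD 7.3: (-23.7,18.4) -> (-23.7,25.7) [heading=90, draw]
]
PD: pen down
FD 1.8: (-23.7,25.7) -> (-23.7,27.5) [heading=90, draw]
FD 12.9: (-23.7,27.5) -> (-23.7,40.4) [heading=90, draw]
Final: pos=(-23.7,40.4), heading=90, 15 segment(s) drawn

Segment endpoints: x in {-23.7, -23.7, -23.7, -23.7, -23.7, -23.7, -16.4, -16.4, -16.3, -9, -9, -9, -9}, y in {-1, 11, 11, 11, 11, 11, 18.3, 18.4, 18.4, 25.7, 25.7, 25.7, 25.7, 27.5, 40.4}
xmin=-23.7, ymin=-1, xmax=-9, ymax=40.4

Answer: -23.7 -1 -9 40.4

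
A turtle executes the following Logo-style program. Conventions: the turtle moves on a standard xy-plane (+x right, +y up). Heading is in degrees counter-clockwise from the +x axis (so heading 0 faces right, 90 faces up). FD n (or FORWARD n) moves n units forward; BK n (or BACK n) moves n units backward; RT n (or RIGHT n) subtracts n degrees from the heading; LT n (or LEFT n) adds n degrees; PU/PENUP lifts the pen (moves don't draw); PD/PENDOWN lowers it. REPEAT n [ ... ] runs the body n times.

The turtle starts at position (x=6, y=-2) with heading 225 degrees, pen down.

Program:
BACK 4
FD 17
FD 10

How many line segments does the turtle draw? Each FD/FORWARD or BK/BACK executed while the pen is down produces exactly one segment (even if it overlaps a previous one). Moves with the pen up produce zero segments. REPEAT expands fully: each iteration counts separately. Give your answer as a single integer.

Executing turtle program step by step:
Start: pos=(6,-2), heading=225, pen down
BK 4: (6,-2) -> (8.828,0.828) [heading=225, draw]
FD 17: (8.828,0.828) -> (-3.192,-11.192) [heading=225, draw]
FD 10: (-3.192,-11.192) -> (-10.263,-18.263) [heading=225, draw]
Final: pos=(-10.263,-18.263), heading=225, 3 segment(s) drawn
Segments drawn: 3

Answer: 3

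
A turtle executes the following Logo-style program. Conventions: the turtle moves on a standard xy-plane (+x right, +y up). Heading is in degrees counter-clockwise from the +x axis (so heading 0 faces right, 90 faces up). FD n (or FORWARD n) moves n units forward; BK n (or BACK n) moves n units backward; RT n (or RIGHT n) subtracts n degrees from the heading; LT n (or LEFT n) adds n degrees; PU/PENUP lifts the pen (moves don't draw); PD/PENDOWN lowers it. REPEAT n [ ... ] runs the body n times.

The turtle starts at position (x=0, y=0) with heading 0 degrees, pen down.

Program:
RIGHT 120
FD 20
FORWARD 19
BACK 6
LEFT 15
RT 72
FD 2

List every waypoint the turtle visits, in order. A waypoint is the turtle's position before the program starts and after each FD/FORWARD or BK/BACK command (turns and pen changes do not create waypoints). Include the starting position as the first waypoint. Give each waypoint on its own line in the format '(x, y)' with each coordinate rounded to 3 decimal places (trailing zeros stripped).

Answer: (0, 0)
(-10, -17.321)
(-19.5, -33.775)
(-16.5, -28.579)
(-18.497, -28.684)

Derivation:
Executing turtle program step by step:
Start: pos=(0,0), heading=0, pen down
RT 120: heading 0 -> 240
FD 20: (0,0) -> (-10,-17.321) [heading=240, draw]
FD 19: (-10,-17.321) -> (-19.5,-33.775) [heading=240, draw]
BK 6: (-19.5,-33.775) -> (-16.5,-28.579) [heading=240, draw]
LT 15: heading 240 -> 255
RT 72: heading 255 -> 183
FD 2: (-16.5,-28.579) -> (-18.497,-28.684) [heading=183, draw]
Final: pos=(-18.497,-28.684), heading=183, 4 segment(s) drawn
Waypoints (5 total):
(0, 0)
(-10, -17.321)
(-19.5, -33.775)
(-16.5, -28.579)
(-18.497, -28.684)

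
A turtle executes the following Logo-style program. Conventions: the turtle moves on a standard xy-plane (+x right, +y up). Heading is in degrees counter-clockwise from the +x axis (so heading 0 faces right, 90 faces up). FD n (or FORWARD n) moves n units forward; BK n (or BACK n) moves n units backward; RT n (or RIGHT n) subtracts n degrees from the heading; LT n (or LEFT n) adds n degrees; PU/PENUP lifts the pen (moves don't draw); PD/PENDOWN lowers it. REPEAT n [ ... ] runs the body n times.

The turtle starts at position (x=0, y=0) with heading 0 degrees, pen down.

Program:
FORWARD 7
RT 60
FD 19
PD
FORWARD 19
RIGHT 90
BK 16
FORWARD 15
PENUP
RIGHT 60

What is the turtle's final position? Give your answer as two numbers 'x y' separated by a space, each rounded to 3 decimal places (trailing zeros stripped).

Answer: 26.866 -32.409

Derivation:
Executing turtle program step by step:
Start: pos=(0,0), heading=0, pen down
FD 7: (0,0) -> (7,0) [heading=0, draw]
RT 60: heading 0 -> 300
FD 19: (7,0) -> (16.5,-16.454) [heading=300, draw]
PD: pen down
FD 19: (16.5,-16.454) -> (26,-32.909) [heading=300, draw]
RT 90: heading 300 -> 210
BK 16: (26,-32.909) -> (39.856,-24.909) [heading=210, draw]
FD 15: (39.856,-24.909) -> (26.866,-32.409) [heading=210, draw]
PU: pen up
RT 60: heading 210 -> 150
Final: pos=(26.866,-32.409), heading=150, 5 segment(s) drawn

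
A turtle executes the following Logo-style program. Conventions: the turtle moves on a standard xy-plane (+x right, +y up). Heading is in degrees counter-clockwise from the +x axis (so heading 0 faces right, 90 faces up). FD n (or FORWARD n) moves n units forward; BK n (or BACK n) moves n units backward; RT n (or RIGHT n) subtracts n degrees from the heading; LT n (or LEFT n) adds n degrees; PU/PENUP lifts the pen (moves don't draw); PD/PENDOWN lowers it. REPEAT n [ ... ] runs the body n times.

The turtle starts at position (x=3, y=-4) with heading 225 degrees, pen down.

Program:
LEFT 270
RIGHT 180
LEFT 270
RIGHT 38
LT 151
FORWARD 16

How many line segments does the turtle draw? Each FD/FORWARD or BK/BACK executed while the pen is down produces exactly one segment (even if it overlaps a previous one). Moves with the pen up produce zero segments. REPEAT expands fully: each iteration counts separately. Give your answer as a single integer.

Executing turtle program step by step:
Start: pos=(3,-4), heading=225, pen down
LT 270: heading 225 -> 135
RT 180: heading 135 -> 315
LT 270: heading 315 -> 225
RT 38: heading 225 -> 187
LT 151: heading 187 -> 338
FD 16: (3,-4) -> (17.835,-9.994) [heading=338, draw]
Final: pos=(17.835,-9.994), heading=338, 1 segment(s) drawn
Segments drawn: 1

Answer: 1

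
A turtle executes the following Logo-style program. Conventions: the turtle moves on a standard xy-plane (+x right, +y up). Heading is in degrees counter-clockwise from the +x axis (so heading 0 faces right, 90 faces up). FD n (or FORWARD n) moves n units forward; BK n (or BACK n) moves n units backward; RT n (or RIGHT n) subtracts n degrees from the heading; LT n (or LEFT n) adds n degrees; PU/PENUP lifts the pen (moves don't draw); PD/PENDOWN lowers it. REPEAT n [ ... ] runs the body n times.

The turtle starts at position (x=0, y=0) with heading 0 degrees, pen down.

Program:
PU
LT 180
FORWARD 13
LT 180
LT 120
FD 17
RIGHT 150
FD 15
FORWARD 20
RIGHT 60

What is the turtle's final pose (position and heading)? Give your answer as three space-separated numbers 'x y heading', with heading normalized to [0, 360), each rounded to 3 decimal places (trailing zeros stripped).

Executing turtle program step by step:
Start: pos=(0,0), heading=0, pen down
PU: pen up
LT 180: heading 0 -> 180
FD 13: (0,0) -> (-13,0) [heading=180, move]
LT 180: heading 180 -> 0
LT 120: heading 0 -> 120
FD 17: (-13,0) -> (-21.5,14.722) [heading=120, move]
RT 150: heading 120 -> 330
FD 15: (-21.5,14.722) -> (-8.51,7.222) [heading=330, move]
FD 20: (-8.51,7.222) -> (8.811,-2.778) [heading=330, move]
RT 60: heading 330 -> 270
Final: pos=(8.811,-2.778), heading=270, 0 segment(s) drawn

Answer: 8.811 -2.778 270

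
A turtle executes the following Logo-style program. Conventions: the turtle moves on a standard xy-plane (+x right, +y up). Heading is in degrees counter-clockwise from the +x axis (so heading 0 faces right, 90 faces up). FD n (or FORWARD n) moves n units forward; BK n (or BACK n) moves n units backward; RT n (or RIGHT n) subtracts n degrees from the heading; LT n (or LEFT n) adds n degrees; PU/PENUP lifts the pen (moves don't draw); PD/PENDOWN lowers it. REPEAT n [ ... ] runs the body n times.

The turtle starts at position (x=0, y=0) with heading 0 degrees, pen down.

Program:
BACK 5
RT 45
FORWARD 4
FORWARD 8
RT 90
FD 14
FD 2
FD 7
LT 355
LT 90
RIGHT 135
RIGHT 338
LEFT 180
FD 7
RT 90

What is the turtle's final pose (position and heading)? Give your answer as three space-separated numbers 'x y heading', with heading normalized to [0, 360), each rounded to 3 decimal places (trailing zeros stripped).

Executing turtle program step by step:
Start: pos=(0,0), heading=0, pen down
BK 5: (0,0) -> (-5,0) [heading=0, draw]
RT 45: heading 0 -> 315
FD 4: (-5,0) -> (-2.172,-2.828) [heading=315, draw]
FD 8: (-2.172,-2.828) -> (3.485,-8.485) [heading=315, draw]
RT 90: heading 315 -> 225
FD 14: (3.485,-8.485) -> (-6.414,-18.385) [heading=225, draw]
FD 2: (-6.414,-18.385) -> (-7.828,-19.799) [heading=225, draw]
FD 7: (-7.828,-19.799) -> (-12.778,-24.749) [heading=225, draw]
LT 355: heading 225 -> 220
LT 90: heading 220 -> 310
RT 135: heading 310 -> 175
RT 338: heading 175 -> 197
LT 180: heading 197 -> 17
FD 7: (-12.778,-24.749) -> (-6.084,-22.702) [heading=17, draw]
RT 90: heading 17 -> 287
Final: pos=(-6.084,-22.702), heading=287, 7 segment(s) drawn

Answer: -6.084 -22.702 287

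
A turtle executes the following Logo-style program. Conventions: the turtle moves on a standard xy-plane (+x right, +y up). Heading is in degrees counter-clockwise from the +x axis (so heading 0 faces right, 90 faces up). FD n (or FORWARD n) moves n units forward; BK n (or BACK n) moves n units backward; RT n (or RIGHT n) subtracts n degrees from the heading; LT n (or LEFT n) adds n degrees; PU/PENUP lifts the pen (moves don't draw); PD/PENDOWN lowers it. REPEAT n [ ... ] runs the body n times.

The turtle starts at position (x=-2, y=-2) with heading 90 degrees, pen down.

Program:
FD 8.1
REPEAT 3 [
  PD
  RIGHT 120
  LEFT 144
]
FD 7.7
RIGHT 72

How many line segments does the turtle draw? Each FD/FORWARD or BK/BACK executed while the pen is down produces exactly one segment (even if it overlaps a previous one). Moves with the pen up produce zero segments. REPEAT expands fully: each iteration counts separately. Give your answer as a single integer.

Executing turtle program step by step:
Start: pos=(-2,-2), heading=90, pen down
FD 8.1: (-2,-2) -> (-2,6.1) [heading=90, draw]
REPEAT 3 [
  -- iteration 1/3 --
  PD: pen down
  RT 120: heading 90 -> 330
  LT 144: heading 330 -> 114
  -- iteration 2/3 --
  PD: pen down
  RT 120: heading 114 -> 354
  LT 144: heading 354 -> 138
  -- iteration 3/3 --
  PD: pen down
  RT 120: heading 138 -> 18
  LT 144: heading 18 -> 162
]
FD 7.7: (-2,6.1) -> (-9.323,8.479) [heading=162, draw]
RT 72: heading 162 -> 90
Final: pos=(-9.323,8.479), heading=90, 2 segment(s) drawn
Segments drawn: 2

Answer: 2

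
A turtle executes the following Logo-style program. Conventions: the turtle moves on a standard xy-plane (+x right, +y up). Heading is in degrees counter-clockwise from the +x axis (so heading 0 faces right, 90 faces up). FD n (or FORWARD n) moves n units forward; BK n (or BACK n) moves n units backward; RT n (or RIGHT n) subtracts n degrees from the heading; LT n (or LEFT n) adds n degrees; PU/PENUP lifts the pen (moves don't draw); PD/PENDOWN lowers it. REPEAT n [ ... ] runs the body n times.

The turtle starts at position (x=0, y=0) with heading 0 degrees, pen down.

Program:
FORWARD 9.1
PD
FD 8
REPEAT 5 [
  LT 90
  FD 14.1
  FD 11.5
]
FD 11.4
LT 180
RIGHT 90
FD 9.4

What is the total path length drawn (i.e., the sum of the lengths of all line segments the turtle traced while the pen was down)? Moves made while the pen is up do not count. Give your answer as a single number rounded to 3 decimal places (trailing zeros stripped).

Executing turtle program step by step:
Start: pos=(0,0), heading=0, pen down
FD 9.1: (0,0) -> (9.1,0) [heading=0, draw]
PD: pen down
FD 8: (9.1,0) -> (17.1,0) [heading=0, draw]
REPEAT 5 [
  -- iteration 1/5 --
  LT 90: heading 0 -> 90
  FD 14.1: (17.1,0) -> (17.1,14.1) [heading=90, draw]
  FD 11.5: (17.1,14.1) -> (17.1,25.6) [heading=90, draw]
  -- iteration 2/5 --
  LT 90: heading 90 -> 180
  FD 14.1: (17.1,25.6) -> (3,25.6) [heading=180, draw]
  FD 11.5: (3,25.6) -> (-8.5,25.6) [heading=180, draw]
  -- iteration 3/5 --
  LT 90: heading 180 -> 270
  FD 14.1: (-8.5,25.6) -> (-8.5,11.5) [heading=270, draw]
  FD 11.5: (-8.5,11.5) -> (-8.5,0) [heading=270, draw]
  -- iteration 4/5 --
  LT 90: heading 270 -> 0
  FD 14.1: (-8.5,0) -> (5.6,0) [heading=0, draw]
  FD 11.5: (5.6,0) -> (17.1,0) [heading=0, draw]
  -- iteration 5/5 --
  LT 90: heading 0 -> 90
  FD 14.1: (17.1,0) -> (17.1,14.1) [heading=90, draw]
  FD 11.5: (17.1,14.1) -> (17.1,25.6) [heading=90, draw]
]
FD 11.4: (17.1,25.6) -> (17.1,37) [heading=90, draw]
LT 180: heading 90 -> 270
RT 90: heading 270 -> 180
FD 9.4: (17.1,37) -> (7.7,37) [heading=180, draw]
Final: pos=(7.7,37), heading=180, 14 segment(s) drawn

Segment lengths:
  seg 1: (0,0) -> (9.1,0), length = 9.1
  seg 2: (9.1,0) -> (17.1,0), length = 8
  seg 3: (17.1,0) -> (17.1,14.1), length = 14.1
  seg 4: (17.1,14.1) -> (17.1,25.6), length = 11.5
  seg 5: (17.1,25.6) -> (3,25.6), length = 14.1
  seg 6: (3,25.6) -> (-8.5,25.6), length = 11.5
  seg 7: (-8.5,25.6) -> (-8.5,11.5), length = 14.1
  seg 8: (-8.5,11.5) -> (-8.5,0), length = 11.5
  seg 9: (-8.5,0) -> (5.6,0), length = 14.1
  seg 10: (5.6,0) -> (17.1,0), length = 11.5
  seg 11: (17.1,0) -> (17.1,14.1), length = 14.1
  seg 12: (17.1,14.1) -> (17.1,25.6), length = 11.5
  seg 13: (17.1,25.6) -> (17.1,37), length = 11.4
  seg 14: (17.1,37) -> (7.7,37), length = 9.4
Total = 165.9

Answer: 165.9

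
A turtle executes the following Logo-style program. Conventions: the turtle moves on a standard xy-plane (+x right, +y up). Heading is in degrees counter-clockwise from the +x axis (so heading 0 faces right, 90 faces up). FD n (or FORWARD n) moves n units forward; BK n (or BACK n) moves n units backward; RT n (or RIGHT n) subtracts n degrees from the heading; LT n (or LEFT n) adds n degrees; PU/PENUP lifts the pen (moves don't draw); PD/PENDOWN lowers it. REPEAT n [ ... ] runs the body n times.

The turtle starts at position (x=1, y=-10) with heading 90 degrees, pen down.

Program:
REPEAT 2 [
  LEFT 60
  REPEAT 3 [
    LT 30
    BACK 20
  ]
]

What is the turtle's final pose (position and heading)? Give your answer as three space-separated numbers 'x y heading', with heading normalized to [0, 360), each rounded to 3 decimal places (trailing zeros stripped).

Answer: -6.321 17.321 30

Derivation:
Executing turtle program step by step:
Start: pos=(1,-10), heading=90, pen down
REPEAT 2 [
  -- iteration 1/2 --
  LT 60: heading 90 -> 150
  REPEAT 3 [
    -- iteration 1/3 --
    LT 30: heading 150 -> 180
    BK 20: (1,-10) -> (21,-10) [heading=180, draw]
    -- iteration 2/3 --
    LT 30: heading 180 -> 210
    BK 20: (21,-10) -> (38.321,0) [heading=210, draw]
    -- iteration 3/3 --
    LT 30: heading 210 -> 240
    BK 20: (38.321,0) -> (48.321,17.321) [heading=240, draw]
  ]
  -- iteration 2/2 --
  LT 60: heading 240 -> 300
  REPEAT 3 [
    -- iteration 1/3 --
    LT 30: heading 300 -> 330
    BK 20: (48.321,17.321) -> (31,27.321) [heading=330, draw]
    -- iteration 2/3 --
    LT 30: heading 330 -> 0
    BK 20: (31,27.321) -> (11,27.321) [heading=0, draw]
    -- iteration 3/3 --
    LT 30: heading 0 -> 30
    BK 20: (11,27.321) -> (-6.321,17.321) [heading=30, draw]
  ]
]
Final: pos=(-6.321,17.321), heading=30, 6 segment(s) drawn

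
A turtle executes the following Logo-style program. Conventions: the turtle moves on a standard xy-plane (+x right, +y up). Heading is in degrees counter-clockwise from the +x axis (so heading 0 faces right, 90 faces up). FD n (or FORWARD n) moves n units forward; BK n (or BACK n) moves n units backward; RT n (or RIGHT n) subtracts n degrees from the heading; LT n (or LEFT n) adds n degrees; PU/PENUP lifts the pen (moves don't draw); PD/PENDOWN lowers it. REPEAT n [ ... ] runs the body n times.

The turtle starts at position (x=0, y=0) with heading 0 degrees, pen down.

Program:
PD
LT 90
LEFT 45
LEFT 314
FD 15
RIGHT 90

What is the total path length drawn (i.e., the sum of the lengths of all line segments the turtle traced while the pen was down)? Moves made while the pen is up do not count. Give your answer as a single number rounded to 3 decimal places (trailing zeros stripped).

Answer: 15

Derivation:
Executing turtle program step by step:
Start: pos=(0,0), heading=0, pen down
PD: pen down
LT 90: heading 0 -> 90
LT 45: heading 90 -> 135
LT 314: heading 135 -> 89
FD 15: (0,0) -> (0.262,14.998) [heading=89, draw]
RT 90: heading 89 -> 359
Final: pos=(0.262,14.998), heading=359, 1 segment(s) drawn

Segment lengths:
  seg 1: (0,0) -> (0.262,14.998), length = 15
Total = 15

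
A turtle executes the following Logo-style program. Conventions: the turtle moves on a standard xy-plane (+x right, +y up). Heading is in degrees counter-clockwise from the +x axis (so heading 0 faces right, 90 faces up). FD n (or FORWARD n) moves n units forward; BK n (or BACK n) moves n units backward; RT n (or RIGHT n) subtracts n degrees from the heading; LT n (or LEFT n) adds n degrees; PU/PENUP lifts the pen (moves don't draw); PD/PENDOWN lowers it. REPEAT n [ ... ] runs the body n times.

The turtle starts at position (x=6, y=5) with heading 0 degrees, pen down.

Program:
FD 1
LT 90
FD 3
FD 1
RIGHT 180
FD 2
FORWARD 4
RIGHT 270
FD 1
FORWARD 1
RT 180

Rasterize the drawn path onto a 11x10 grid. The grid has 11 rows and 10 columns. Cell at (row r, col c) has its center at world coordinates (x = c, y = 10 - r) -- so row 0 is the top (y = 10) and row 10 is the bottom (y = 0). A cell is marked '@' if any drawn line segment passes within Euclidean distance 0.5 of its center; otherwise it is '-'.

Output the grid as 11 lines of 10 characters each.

Answer: ----------
-------@--
-------@--
-------@--
-------@--
------@@--
-------@--
-------@@@
----------
----------
----------

Derivation:
Segment 0: (6,5) -> (7,5)
Segment 1: (7,5) -> (7,8)
Segment 2: (7,8) -> (7,9)
Segment 3: (7,9) -> (7,7)
Segment 4: (7,7) -> (7,3)
Segment 5: (7,3) -> (8,3)
Segment 6: (8,3) -> (9,3)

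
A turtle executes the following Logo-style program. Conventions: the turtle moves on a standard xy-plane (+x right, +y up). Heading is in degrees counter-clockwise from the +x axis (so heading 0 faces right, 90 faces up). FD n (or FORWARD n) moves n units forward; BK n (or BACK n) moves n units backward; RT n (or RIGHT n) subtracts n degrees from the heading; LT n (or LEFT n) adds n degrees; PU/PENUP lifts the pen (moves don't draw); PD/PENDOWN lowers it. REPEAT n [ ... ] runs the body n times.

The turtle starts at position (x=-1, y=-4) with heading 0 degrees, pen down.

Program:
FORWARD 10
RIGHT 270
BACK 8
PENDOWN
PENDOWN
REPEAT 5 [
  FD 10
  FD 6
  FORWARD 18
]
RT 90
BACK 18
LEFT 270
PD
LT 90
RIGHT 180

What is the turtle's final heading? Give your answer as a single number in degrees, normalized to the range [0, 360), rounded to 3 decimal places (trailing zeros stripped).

Answer: 180

Derivation:
Executing turtle program step by step:
Start: pos=(-1,-4), heading=0, pen down
FD 10: (-1,-4) -> (9,-4) [heading=0, draw]
RT 270: heading 0 -> 90
BK 8: (9,-4) -> (9,-12) [heading=90, draw]
PD: pen down
PD: pen down
REPEAT 5 [
  -- iteration 1/5 --
  FD 10: (9,-12) -> (9,-2) [heading=90, draw]
  FD 6: (9,-2) -> (9,4) [heading=90, draw]
  FD 18: (9,4) -> (9,22) [heading=90, draw]
  -- iteration 2/5 --
  FD 10: (9,22) -> (9,32) [heading=90, draw]
  FD 6: (9,32) -> (9,38) [heading=90, draw]
  FD 18: (9,38) -> (9,56) [heading=90, draw]
  -- iteration 3/5 --
  FD 10: (9,56) -> (9,66) [heading=90, draw]
  FD 6: (9,66) -> (9,72) [heading=90, draw]
  FD 18: (9,72) -> (9,90) [heading=90, draw]
  -- iteration 4/5 --
  FD 10: (9,90) -> (9,100) [heading=90, draw]
  FD 6: (9,100) -> (9,106) [heading=90, draw]
  FD 18: (9,106) -> (9,124) [heading=90, draw]
  -- iteration 5/5 --
  FD 10: (9,124) -> (9,134) [heading=90, draw]
  FD 6: (9,134) -> (9,140) [heading=90, draw]
  FD 18: (9,140) -> (9,158) [heading=90, draw]
]
RT 90: heading 90 -> 0
BK 18: (9,158) -> (-9,158) [heading=0, draw]
LT 270: heading 0 -> 270
PD: pen down
LT 90: heading 270 -> 0
RT 180: heading 0 -> 180
Final: pos=(-9,158), heading=180, 18 segment(s) drawn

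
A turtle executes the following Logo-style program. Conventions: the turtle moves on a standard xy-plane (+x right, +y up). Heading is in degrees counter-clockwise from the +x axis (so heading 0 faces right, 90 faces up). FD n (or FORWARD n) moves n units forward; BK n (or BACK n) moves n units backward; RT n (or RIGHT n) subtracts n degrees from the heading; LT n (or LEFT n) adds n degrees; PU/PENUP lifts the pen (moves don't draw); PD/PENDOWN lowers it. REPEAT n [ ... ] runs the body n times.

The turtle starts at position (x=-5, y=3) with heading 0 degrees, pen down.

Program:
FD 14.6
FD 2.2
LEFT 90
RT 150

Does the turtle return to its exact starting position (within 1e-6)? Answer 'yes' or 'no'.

Answer: no

Derivation:
Executing turtle program step by step:
Start: pos=(-5,3), heading=0, pen down
FD 14.6: (-5,3) -> (9.6,3) [heading=0, draw]
FD 2.2: (9.6,3) -> (11.8,3) [heading=0, draw]
LT 90: heading 0 -> 90
RT 150: heading 90 -> 300
Final: pos=(11.8,3), heading=300, 2 segment(s) drawn

Start position: (-5, 3)
Final position: (11.8, 3)
Distance = 16.8; >= 1e-6 -> NOT closed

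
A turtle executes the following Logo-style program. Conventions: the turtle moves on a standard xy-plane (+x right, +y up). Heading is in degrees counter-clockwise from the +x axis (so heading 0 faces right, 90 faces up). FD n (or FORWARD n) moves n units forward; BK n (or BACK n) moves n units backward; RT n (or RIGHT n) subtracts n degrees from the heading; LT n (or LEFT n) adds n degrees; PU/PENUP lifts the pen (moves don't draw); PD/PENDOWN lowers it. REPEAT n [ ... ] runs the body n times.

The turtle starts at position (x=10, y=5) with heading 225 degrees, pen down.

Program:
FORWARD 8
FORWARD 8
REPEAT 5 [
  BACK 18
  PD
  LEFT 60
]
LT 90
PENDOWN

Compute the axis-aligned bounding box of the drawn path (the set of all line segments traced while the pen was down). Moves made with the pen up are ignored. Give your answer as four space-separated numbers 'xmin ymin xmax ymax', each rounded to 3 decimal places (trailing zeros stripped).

Executing turtle program step by step:
Start: pos=(10,5), heading=225, pen down
FD 8: (10,5) -> (4.343,-0.657) [heading=225, draw]
FD 8: (4.343,-0.657) -> (-1.314,-6.314) [heading=225, draw]
REPEAT 5 [
  -- iteration 1/5 --
  BK 18: (-1.314,-6.314) -> (11.414,6.414) [heading=225, draw]
  PD: pen down
  LT 60: heading 225 -> 285
  -- iteration 2/5 --
  BK 18: (11.414,6.414) -> (6.755,23.801) [heading=285, draw]
  PD: pen down
  LT 60: heading 285 -> 345
  -- iteration 3/5 --
  BK 18: (6.755,23.801) -> (-10.631,28.46) [heading=345, draw]
  PD: pen down
  LT 60: heading 345 -> 45
  -- iteration 4/5 --
  BK 18: (-10.631,28.46) -> (-23.359,15.732) [heading=45, draw]
  PD: pen down
  LT 60: heading 45 -> 105
  -- iteration 5/5 --
  BK 18: (-23.359,15.732) -> (-18.7,-1.655) [heading=105, draw]
  PD: pen down
  LT 60: heading 105 -> 165
]
LT 90: heading 165 -> 255
PD: pen down
Final: pos=(-18.7,-1.655), heading=255, 7 segment(s) drawn

Segment endpoints: x in {-23.359, -18.7, -10.631, -1.314, 4.343, 6.755, 10, 11.414}, y in {-6.314, -1.655, -0.657, 5, 6.414, 15.732, 23.801, 28.46}
xmin=-23.359, ymin=-6.314, xmax=11.414, ymax=28.46

Answer: -23.359 -6.314 11.414 28.46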